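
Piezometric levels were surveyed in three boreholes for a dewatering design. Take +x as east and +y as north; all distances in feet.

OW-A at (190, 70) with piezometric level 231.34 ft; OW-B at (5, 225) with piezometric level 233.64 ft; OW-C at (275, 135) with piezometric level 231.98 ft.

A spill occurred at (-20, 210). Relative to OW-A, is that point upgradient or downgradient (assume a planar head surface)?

Taking OW-A as reference: OW-B−OW-A = (-185, 155, +2.30); OW-C−OW-A = (85, 65, +0.64).
Solve a·Δx + b·Δy = Δh: det = (-185)·65 − 85·155 = -25200.
∂h/∂x = [(+2.30)·65 − (+0.64)·155] / -25200 = -0.001996
∂h/∂y = [(-185)·(+0.64) − 85·(+2.30)] / -25200 = +0.01246
Head at (-20, 210) = 231.34 + (-0.001996)·(-210) + (+0.01246)·(140) = 233.50 ft.
That is higher than the 231.34 ft at OW-A, so the point is upgradient.

upgradient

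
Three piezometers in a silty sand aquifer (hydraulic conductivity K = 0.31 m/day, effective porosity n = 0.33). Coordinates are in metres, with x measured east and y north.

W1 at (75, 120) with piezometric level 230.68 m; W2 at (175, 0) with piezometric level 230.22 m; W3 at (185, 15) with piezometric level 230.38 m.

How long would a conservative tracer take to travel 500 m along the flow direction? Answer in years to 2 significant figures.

160 years

With h = a·x + b·y + c and W1 as origin, the differences give:
  100·a + (-120)·b = -0.46
  110·a + (-105)·b = -0.30
Eliminate b (×(-105) and ×(-120), subtract): 2700·a = 12.300 → a = ∂h/∂x = +0.004556
Back-substitute: b = ∂h/∂y = +0.007630.
|∇h| = √(0.004556² + 0.007630²) = 0.008887
Seepage velocity v = K·i/n = 0.31 × 0.008887 / 0.33 = 0.008348 m/day.
t = 500 / 0.008348 = 5.989e+04 days = 164 years.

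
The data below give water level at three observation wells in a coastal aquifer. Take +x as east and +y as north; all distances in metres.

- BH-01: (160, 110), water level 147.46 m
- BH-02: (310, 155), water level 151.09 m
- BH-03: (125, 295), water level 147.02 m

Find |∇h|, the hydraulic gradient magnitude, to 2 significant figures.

Taking BH-01 as reference: BH-02−BH-01 = (150, 45, +3.63); BH-03−BH-01 = (-35, 185, -0.44).
Determinant of the coordinate differences = 150·185 − (-35)·45 = 29325.
∂h/∂x = [(+3.63)·185 − (-0.44)·45] / 29325 = +0.02358
∂h/∂y = [150·(-0.44) − (-35)·(+3.63)] / 29325 = +0.002082
|∇h| = √(0.02358² + 0.002082²) = 0.02367

0.024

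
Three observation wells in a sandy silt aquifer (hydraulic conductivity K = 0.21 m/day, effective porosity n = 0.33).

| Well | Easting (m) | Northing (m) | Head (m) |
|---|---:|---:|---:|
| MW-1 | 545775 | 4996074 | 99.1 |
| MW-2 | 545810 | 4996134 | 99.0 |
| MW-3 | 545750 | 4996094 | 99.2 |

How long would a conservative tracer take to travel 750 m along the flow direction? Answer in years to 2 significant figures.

880 years

Differences from MW-1: to MW-2 (Δx, Δy, Δh) = (35, 60, -0.1); to MW-3 = (-25, 20, +0.1).
Solve a·Δx + b·Δy = Δh: det = 35·20 − (-25)·60 = 2200.
∂h/∂x = [(-0.1)·20 − (+0.1)·60] / 2200 = -0.003636
∂h/∂y = [35·(+0.1) − (-25)·(-0.1)] / 2200 = +0.0004545
|∇h| = √(-0.003636² + 0.0004545²) = 0.003664
Seepage velocity v = K·i/n = 0.21 × 0.003664 / 0.33 = 0.002332 m/day.
t = 750 / 0.002332 = 3.216e+05 days = 880 years.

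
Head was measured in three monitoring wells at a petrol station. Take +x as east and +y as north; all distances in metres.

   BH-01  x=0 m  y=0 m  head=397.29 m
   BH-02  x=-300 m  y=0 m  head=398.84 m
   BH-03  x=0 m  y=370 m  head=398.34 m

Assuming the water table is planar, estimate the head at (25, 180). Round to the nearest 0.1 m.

397.7 m

∂h/∂x = (398.84 − 397.29) / (-300 − 0) = -0.005167
∂h/∂y = (398.34 − 397.29) / (370 − 0) = +0.002838
h(25, 180) = 397.29 + (-0.005167)·(25) + (+0.002838)·(180) = 397.29 -0.129 +0.511 = 397.672 m.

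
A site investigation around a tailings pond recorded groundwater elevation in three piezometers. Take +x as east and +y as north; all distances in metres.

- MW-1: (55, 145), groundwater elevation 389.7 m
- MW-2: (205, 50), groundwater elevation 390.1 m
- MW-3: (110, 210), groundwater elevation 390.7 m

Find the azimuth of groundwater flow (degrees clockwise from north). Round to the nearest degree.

Taking MW-1 as reference: MW-2−MW-1 = (150, -95, +0.4); MW-3−MW-1 = (55, 65, +1.0).
Solve a·Δx + b·Δy = Δh: det = 150·65 − 55·(-95) = 14975.
∂h/∂x = [(+0.4)·65 − (+1.0)·(-95)] / 14975 = +0.008080
∂h/∂y = [150·(+1.0) − 55·(+0.4)] / 14975 = +0.008548
Flow direction (−∇h) has components (-0.008080 E, -0.008548 N).
Azimuth = atan2(E, N) = atan2(-0.008080, -0.008548) = 223.4° ≈ 223°.

223°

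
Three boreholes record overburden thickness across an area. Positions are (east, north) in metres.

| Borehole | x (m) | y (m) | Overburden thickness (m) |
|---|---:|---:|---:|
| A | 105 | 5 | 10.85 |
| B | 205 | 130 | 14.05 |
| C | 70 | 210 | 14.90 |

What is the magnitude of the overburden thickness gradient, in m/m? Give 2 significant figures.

Taking A as reference: B−A = (100, 125, +3.20); C−A = (-35, 205, +4.05).
Determinant of the coordinate differences = 100·205 − (-35)·125 = 24875.
∂d/∂x = [(+3.20)·205 − (+4.05)·125] / 24875 = +0.006020
∂d/∂y = [100·(+4.05) − (-35)·(+3.20)] / 24875 = +0.02078
|∇f| = √(0.006020² + 0.02078²) = 0.02163 m/m

0.022 m/m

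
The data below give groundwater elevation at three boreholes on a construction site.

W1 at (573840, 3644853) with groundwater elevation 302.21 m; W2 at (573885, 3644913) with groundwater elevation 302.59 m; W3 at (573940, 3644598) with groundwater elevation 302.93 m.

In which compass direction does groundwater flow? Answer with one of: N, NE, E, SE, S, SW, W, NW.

Differences from W1: to W2 (Δx, Δy, Δh) = (45, 60, +0.38); to W3 = (100, -255, +0.72).
Solve a·Δx + b·Δy = Δh: det = 45·(-255) − 100·60 = -17475.
∂h/∂x = [(+0.38)·(-255) − (+0.72)·60] / -17475 = +0.008017
∂h/∂y = [45·(+0.72) − 100·(+0.38)] / -17475 = +0.0003205
Flow = −∇h = (-0.008017 east, -0.0003205 north), which points west.

W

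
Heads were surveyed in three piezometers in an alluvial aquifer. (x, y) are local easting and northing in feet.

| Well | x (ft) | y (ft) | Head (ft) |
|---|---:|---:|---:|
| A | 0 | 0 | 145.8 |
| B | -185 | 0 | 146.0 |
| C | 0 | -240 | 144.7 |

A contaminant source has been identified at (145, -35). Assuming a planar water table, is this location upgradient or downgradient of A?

downgradient

∂h/∂x = (146.0 − 145.8) / (-185 − 0) = -0.001081
∂h/∂y = (144.7 − 145.8) / (-240 − 0) = +0.004583
Head at (145, -35) = 145.8 + (-0.001081)·(145) + (+0.004583)·(-35) = 145.48 ft.
That is lower than the 145.8 ft at A, so the point is downgradient.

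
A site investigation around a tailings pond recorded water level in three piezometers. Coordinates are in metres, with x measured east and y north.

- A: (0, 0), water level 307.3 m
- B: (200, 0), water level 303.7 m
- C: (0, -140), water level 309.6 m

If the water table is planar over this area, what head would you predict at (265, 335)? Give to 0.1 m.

297.0 m

∂h/∂x = (303.7 − 307.3) / (200 − 0) = -0.01800
∂h/∂y = (309.6 − 307.3) / (-140 − 0) = -0.01643
h(265, 335) = 307.3 + (-0.01800)·(265) + (-0.01643)·(335) = 307.3 -4.770 -5.504 = 297.026 m.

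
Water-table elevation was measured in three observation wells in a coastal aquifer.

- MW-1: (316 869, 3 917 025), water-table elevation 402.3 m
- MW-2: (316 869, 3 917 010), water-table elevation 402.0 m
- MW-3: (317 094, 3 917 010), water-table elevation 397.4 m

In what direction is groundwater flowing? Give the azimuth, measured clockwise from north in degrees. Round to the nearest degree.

134°

Three-point gradient (reference MW-1): Δ to MW-2 = (0, -15, -0.3), Δ to MW-3 = (225, -15, -4.9).
∂h/∂x = -0.02044, ∂h/∂y = +0.02000 (det = 3375).
Flow direction (−∇h) has components (+0.02044 E, -0.02000 N).
Azimuth = atan2(E, N) = atan2(+0.02044, -0.02000) = 134.4° ≈ 134°.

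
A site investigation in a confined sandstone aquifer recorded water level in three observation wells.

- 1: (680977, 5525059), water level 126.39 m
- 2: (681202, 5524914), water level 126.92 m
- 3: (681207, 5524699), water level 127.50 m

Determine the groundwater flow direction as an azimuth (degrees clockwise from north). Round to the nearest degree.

Differences from 1: to 2 (Δx, Δy, Δh) = (225, -145, +0.53); to 3 = (230, -360, +1.11).
Solve a·Δx + b·Δy = Δh: det = 225·(-360) − 230·(-145) = -47650.
∂h/∂x = [(+0.53)·(-360) − (+1.11)·(-145)] / -47650 = +0.0006264
∂h/∂y = [225·(+1.11) − 230·(+0.53)] / -47650 = -0.002683
Flow direction (−∇h) has components (-0.0006264 E, +0.002683 N).
Azimuth = atan2(E, N) = atan2(-0.0006264, +0.002683) = 346.9° ≈ 347°.

347°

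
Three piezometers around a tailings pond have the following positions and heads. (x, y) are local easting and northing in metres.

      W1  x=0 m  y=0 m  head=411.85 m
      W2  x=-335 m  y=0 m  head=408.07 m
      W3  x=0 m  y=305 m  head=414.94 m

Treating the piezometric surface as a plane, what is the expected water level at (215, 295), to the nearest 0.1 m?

417.3 m

∂h/∂x = (408.07 − 411.85) / (-335 − 0) = +0.01128
∂h/∂y = (414.94 − 411.85) / (305 − 0) = +0.01013
h(215, 295) = 411.85 + (+0.01128)·(215) + (+0.01013)·(295) = 411.85 +2.426 +2.989 = 417.265 m.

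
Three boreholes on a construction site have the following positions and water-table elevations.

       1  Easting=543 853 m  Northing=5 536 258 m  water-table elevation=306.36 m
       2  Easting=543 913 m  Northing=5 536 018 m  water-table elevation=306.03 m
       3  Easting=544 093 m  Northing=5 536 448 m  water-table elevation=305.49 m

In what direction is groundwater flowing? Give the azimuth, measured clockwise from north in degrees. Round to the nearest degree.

096°

Taking 1 as reference: 2−1 = (60, -240, -0.33); 3−1 = (240, 190, -0.87).
Solve a·Δx + b·Δy = Δh: det = 60·190 − 240·(-240) = 69000.
∂h/∂x = [(-0.33)·190 − (-0.87)·(-240)] / 69000 = -0.003935
∂h/∂y = [60·(-0.87) − 240·(-0.33)] / 69000 = +0.0003913
Flow direction (−∇h) has components (+0.003935 E, -0.0003913 N).
Azimuth = atan2(E, N) = atan2(+0.003935, -0.0003913) = 95.7° ≈ 096°.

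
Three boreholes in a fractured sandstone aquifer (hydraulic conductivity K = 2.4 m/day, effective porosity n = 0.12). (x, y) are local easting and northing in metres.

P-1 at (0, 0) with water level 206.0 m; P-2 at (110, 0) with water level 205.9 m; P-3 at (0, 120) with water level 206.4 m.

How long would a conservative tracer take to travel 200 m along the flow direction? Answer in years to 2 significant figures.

∂h/∂x = (205.9 − 206.0) / (110 − 0) = -0.0009091
∂h/∂y = (206.4 − 206.0) / (120 − 0) = +0.003333
|∇h| = √(-0.0009091² + 0.003333²) = 0.003455
Seepage velocity v = K·i/n = 2.4 × 0.003455 / 0.12 = 0.0691 m/day.
t = 200 / 0.0691 = 2894 days = 7.92 years.

7.9 years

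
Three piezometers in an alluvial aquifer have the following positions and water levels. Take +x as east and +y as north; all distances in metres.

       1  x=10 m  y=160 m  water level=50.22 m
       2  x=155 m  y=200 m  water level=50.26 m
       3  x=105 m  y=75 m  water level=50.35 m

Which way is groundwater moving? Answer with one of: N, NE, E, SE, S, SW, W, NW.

NW

Taking 1 as reference: 2−1 = (145, 40, +0.04); 3−1 = (95, -85, +0.13).
Determinant of the coordinate differences = 145·(-85) − 95·40 = -16125.
∂h/∂x = [(+0.04)·(-85) − (+0.13)·40] / -16125 = +0.0005333
∂h/∂y = [145·(+0.13) − 95·(+0.04)] / -16125 = -0.0009333
Flow = −∇h = (-0.0005333 east, +0.0009333 north), which points northwest.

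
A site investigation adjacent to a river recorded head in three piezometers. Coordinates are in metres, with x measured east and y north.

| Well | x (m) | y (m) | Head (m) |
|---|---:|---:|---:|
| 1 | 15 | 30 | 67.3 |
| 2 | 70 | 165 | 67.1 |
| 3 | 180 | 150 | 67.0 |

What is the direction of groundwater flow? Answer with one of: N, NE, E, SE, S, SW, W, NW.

Taking 1 as reference: 2−1 = (55, 135, -0.2); 3−1 = (165, 120, -0.3).
Solve a·Δx + b·Δy = Δh: det = 55·120 − 165·135 = -15675.
∂h/∂x = [(-0.2)·120 − (-0.3)·135] / -15675 = -0.001053
∂h/∂y = [55·(-0.3) − 165·(-0.2)] / -15675 = -0.001053
Flow = −∇h = (+0.001053 east, +0.001053 north), which points northeast.

NE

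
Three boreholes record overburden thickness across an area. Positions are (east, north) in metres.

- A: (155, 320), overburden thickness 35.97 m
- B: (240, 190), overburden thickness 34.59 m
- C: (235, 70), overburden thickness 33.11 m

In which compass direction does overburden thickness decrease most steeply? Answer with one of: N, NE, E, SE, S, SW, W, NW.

With d = a·x + b·y + c and A as origin, the differences give:
  85·a + (-130)·b = -1.38
  80·a + (-250)·b = -2.86
Eliminate b (×(-250) and ×(-130), subtract): -10850·a = -26.800 → a = ∂d/∂x = +0.002470
Back-substitute: b = ∂d/∂y = +0.01223.
Steepest decrease is along −∇f = (-0.002470 E, -0.01223 N) → south.

S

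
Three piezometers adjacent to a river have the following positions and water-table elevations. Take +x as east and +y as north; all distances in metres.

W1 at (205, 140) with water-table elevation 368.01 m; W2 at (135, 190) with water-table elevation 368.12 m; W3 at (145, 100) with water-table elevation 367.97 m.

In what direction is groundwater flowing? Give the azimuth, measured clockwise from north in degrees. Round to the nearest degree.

Taking W1 as reference: W2−W1 = (-70, 50, +0.11); W3−W1 = (-60, -40, -0.04).
Determinant of the coordinate differences = (-70)·(-40) − (-60)·50 = 5800.
∂h/∂x = [(+0.11)·(-40) − (-0.04)·50] / 5800 = -0.0004138
∂h/∂y = [(-70)·(-0.04) − (-60)·(+0.11)] / 5800 = +0.001621
Flow direction (−∇h) has components (+0.0004138 E, -0.001621 N).
Azimuth = atan2(E, N) = atan2(+0.0004138, -0.001621) = 165.7° ≈ 166°.

166°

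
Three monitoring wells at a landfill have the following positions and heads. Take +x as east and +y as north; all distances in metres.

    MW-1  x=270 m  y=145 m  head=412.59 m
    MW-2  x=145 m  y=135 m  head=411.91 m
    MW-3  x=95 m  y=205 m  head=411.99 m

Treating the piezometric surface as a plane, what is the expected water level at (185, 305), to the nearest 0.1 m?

412.9 m

Differences from MW-1: to MW-2 (Δx, Δy, Δh) = (-125, -10, -0.68); to MW-3 = (-175, 60, -0.60).
Solve a·Δx + b·Δy = Δh: det = (-125)·60 − (-175)·(-10) = -9250.
∂h/∂x = [(-0.68)·60 − (-0.60)·(-10)] / -9250 = +0.005059
∂h/∂y = [(-125)·(-0.60) − (-175)·(-0.68)] / -9250 = +0.004757
h(185, 305) = 412.59 + (+0.005059)·(-85) + (+0.004757)·(160) = 412.59 -0.430 +0.761 = 412.921 m.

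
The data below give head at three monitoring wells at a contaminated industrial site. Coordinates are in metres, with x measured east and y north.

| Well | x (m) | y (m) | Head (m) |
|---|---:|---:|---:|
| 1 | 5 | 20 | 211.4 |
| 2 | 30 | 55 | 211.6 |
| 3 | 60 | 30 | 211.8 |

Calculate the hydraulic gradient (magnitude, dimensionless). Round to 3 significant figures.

Taking 1 as reference: 2−1 = (25, 35, +0.2); 3−1 = (55, 10, +0.4).
Solve a·Δx + b·Δy = Δh: det = 25·10 − 55·35 = -1675.
∂h/∂x = [(+0.2)·10 − (+0.4)·35] / -1675 = +0.007164
∂h/∂y = [25·(+0.4) − 55·(+0.2)] / -1675 = +0.0005970
|∇h| = √(0.007164² + 0.0005970²) = 0.007189

0.00719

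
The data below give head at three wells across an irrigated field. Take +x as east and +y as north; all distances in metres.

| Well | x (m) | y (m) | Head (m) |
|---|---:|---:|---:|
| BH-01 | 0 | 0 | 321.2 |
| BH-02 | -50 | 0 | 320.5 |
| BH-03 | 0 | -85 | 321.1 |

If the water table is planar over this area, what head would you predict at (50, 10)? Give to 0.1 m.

∂h/∂x = (320.5 − 321.2) / (-50 − 0) = +0.01400
∂h/∂y = (321.1 − 321.2) / (-85 − 0) = +0.001176
h(50, 10) = 321.2 + (+0.01400)·(50) + (+0.001176)·(10) = 321.2 +0.700 +0.012 = 321.912 m.

321.9 m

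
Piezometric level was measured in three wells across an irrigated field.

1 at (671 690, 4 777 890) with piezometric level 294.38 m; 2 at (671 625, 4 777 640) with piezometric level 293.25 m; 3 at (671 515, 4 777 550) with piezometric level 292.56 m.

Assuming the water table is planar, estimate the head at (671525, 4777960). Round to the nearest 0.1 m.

Taking 1 as reference: 2−1 = (-65, -250, -1.13); 3−1 = (-175, -340, -1.82).
Determinant of the coordinate differences = (-65)·(-340) − (-175)·(-250) = -21650.
∂h/∂x = [(-1.13)·(-340) − (-1.82)·(-250)] / -21650 = +0.003270
∂h/∂y = [(-65)·(-1.82) − (-175)·(-1.13)] / -21650 = +0.003670
h(671525, 4777960) = 294.38 + (+0.003270)·(-165) + (+0.003670)·(70) = 294.38 -0.540 +0.257 = 294.097 m.

294.1 m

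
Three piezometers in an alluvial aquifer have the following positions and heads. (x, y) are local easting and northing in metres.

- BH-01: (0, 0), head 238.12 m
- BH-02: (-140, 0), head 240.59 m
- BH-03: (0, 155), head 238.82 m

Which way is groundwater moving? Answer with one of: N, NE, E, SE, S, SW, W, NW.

∂h/∂x = (240.59 − 238.12) / (-140 − 0) = -0.01764
∂h/∂y = (238.82 − 238.12) / (155 − 0) = +0.004516
Flow = −∇h = (+0.01764 east, -0.004516 north), which points east.

E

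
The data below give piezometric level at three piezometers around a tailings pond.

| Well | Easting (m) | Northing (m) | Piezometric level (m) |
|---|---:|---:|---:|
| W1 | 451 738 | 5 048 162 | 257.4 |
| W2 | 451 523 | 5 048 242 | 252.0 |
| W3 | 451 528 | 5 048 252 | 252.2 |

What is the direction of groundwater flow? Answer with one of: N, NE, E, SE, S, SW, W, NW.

With h = a·x + b·y + c and W1 as origin, the differences give:
  (-215)·a + 80·b = -5.4
  (-210)·a + 90·b = -5.2
Eliminate b (×90 and ×80, subtract): -2550·a = -70.00 → a = ∂h/∂x = +0.02745
Back-substitute: b = ∂h/∂y = +0.006275.
Flow = −∇h = (-0.02745 east, -0.006275 north), which points west.

W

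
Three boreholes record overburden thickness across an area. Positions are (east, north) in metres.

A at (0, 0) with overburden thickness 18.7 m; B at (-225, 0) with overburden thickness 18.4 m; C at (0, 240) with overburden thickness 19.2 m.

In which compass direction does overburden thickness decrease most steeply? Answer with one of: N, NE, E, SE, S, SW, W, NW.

∂d/∂x = (18.4 − 18.7) / (-225 − 0) = +0.001333
∂d/∂y = (19.2 − 18.7) / (240 − 0) = +0.002083
Steepest decrease is along −∇f = (-0.001333 E, -0.002083 N) → southwest.

SW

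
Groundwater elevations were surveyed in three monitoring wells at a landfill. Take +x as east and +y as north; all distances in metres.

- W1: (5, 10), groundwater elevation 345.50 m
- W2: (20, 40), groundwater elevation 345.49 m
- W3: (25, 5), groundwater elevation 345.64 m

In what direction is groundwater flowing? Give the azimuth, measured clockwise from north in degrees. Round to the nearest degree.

Differences from W1: to W2 (Δx, Δy, Δh) = (15, 30, -0.01); to W3 = (20, -5, +0.14).
Solve a·Δx + b·Δy = Δh: det = 15·(-5) − 20·30 = -675.
∂h/∂x = [(-0.01)·(-5) − (+0.14)·30] / -675 = +0.006148
∂h/∂y = [15·(+0.14) − 20·(-0.01)] / -675 = -0.003407
Flow direction (−∇h) has components (-0.006148 E, +0.003407 N).
Azimuth = atan2(E, N) = atan2(-0.006148, +0.003407) = 299.0° ≈ 299°.

299°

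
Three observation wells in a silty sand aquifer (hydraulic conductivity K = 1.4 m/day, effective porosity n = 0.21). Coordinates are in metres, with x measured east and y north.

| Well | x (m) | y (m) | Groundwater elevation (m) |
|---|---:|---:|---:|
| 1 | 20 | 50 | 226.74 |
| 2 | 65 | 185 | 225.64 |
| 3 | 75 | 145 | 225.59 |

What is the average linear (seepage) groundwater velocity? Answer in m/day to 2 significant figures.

Differences from 1: to 2 (Δx, Δy, Δh) = (45, 135, -1.10); to 3 = (55, 95, -1.15).
Determinant of the coordinate differences = 45·95 − 55·135 = -3150.
∂h/∂x = [(-1.10)·95 − (-1.15)·135] / -3150 = -0.01611
∂h/∂y = [45·(-1.15) − 55·(-1.10)] / -3150 = -0.002778
|∇h| = √(-0.01611² + -0.002778²) = 0.01635
Seepage velocity v = K·i/n = 1.4 × 0.01635 / 0.21 = 0.109 m/day.

0.11 m/day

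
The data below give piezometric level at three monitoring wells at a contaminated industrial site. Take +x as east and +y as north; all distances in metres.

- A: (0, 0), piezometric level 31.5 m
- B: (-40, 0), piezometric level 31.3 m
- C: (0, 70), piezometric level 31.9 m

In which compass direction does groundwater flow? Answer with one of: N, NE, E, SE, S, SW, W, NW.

∂h/∂x = (31.3 − 31.5) / (-40 − 0) = +0.005000
∂h/∂y = (31.9 − 31.5) / (70 − 0) = +0.005714
Flow = −∇h = (-0.005000 east, -0.005714 north), which points southwest.

SW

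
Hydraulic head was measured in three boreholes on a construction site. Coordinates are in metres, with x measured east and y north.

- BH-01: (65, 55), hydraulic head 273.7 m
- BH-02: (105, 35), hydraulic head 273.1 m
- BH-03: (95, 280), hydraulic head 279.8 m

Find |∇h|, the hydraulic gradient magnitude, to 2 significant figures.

0.027

With h = a·x + b·y + c and BH-01 as origin, the differences give:
  40·a + (-20)·b = -0.6
  30·a + 225·b = +6.1
Eliminate b (×225 and ×(-20), subtract): 9600·a = -13.00 → a = ∂h/∂x = -0.001354
Back-substitute: b = ∂h/∂y = +0.02729.
|∇h| = √(-0.001354² + 0.02729²) = 0.02732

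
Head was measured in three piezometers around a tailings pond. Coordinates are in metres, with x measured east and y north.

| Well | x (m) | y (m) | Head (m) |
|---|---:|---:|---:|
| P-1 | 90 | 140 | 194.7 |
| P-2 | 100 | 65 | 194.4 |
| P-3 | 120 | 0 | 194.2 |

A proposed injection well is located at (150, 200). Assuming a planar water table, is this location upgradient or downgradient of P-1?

Taking P-1 as reference: P-2−P-1 = (10, -75, -0.3); P-3−P-1 = (30, -140, -0.5).
Solve a·Δx + b·Δy = Δh: det = 10·(-140) − 30·(-75) = 850.
∂h/∂x = [(-0.3)·(-140) − (-0.5)·(-75)] / 850 = +0.005294
∂h/∂y = [10·(-0.5) − 30·(-0.3)] / 850 = +0.004706
Head at (150, 200) = 194.7 + (+0.005294)·(60) + (+0.004706)·(60) = 195.30 m.
That is higher than the 194.7 m at P-1, so the point is upgradient.

upgradient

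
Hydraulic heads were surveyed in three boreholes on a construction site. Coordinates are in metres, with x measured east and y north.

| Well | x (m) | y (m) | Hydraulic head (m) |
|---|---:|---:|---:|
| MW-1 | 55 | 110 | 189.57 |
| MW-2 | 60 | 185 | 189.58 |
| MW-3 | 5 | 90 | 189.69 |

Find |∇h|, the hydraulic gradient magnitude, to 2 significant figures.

0.0025

Differences from MW-1: to MW-2 (Δx, Δy, Δh) = (5, 75, +0.01); to MW-3 = (-50, -20, +0.12).
Determinant of the coordinate differences = 5·(-20) − (-50)·75 = 3650.
∂h/∂x = [(+0.01)·(-20) − (+0.12)·75] / 3650 = -0.002521
∂h/∂y = [5·(+0.12) − (-50)·(+0.01)] / 3650 = +0.0003014
|∇h| = √(-0.002521² + 0.0003014²) = 0.002539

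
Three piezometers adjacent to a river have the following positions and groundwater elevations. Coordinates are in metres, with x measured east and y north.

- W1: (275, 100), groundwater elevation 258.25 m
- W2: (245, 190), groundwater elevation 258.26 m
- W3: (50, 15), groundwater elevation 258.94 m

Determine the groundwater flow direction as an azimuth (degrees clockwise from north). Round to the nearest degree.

074°

With h = a·x + b·y + c and W1 as origin, the differences give:
  (-30)·a + 90·b = +0.01
  (-225)·a + (-85)·b = +0.69
Eliminate b (×(-85) and ×90, subtract): 22800·a = -62.950 → a = ∂h/∂x = -0.002761
Back-substitute: b = ∂h/∂y = -0.0008092.
Flow direction (−∇h) has components (+0.002761 E, +0.0008092 N).
Azimuth = atan2(E, N) = atan2(+0.002761, +0.0008092) = 73.7° ≈ 074°.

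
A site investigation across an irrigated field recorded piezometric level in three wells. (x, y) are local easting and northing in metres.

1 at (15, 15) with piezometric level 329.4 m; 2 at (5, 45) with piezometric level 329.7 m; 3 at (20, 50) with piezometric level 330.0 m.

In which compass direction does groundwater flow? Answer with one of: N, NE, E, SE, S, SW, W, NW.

Taking 1 as reference: 2−1 = (-10, 30, +0.3); 3−1 = (5, 35, +0.6).
Determinant of the coordinate differences = (-10)·35 − 5·30 = -500.
∂h/∂x = [(+0.3)·35 − (+0.6)·30] / -500 = +0.01500
∂h/∂y = [(-10)·(+0.6) − 5·(+0.3)] / -500 = +0.01500
Flow = −∇h = (-0.01500 east, -0.01500 north), which points southwest.

SW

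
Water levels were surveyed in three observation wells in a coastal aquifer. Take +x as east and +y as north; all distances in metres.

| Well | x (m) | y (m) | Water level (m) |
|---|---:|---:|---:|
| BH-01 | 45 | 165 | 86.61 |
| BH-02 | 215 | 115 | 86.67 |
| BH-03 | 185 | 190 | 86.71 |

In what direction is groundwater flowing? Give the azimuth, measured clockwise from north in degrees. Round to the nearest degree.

217°

Differences from BH-01: to BH-02 (Δx, Δy, Δh) = (170, -50, +0.06); to BH-03 = (140, 25, +0.10).
Determinant of the coordinate differences = 170·25 − 140·(-50) = 11250.
∂h/∂x = [(+0.06)·25 − (+0.10)·(-50)] / 11250 = +0.0005778
∂h/∂y = [170·(+0.10) − 140·(+0.06)] / 11250 = +0.0007644
Flow direction (−∇h) has components (-0.0005778 E, -0.0007644 N).
Azimuth = atan2(E, N) = atan2(-0.0005778, -0.0007644) = 217.1° ≈ 217°.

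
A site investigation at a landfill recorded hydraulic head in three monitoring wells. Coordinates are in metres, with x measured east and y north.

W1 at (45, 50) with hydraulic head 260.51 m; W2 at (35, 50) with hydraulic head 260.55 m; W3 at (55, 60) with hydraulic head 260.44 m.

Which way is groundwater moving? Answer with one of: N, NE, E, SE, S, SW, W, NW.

Differences from W1: to W2 (Δx, Δy, Δh) = (-10, 0, +0.04); to W3 = (10, 10, -0.07).
Solve a·Δx + b·Δy = Δh: det = (-10)·10 − 10·0 = -100.
∂h/∂x = [(+0.04)·10 − (-0.07)·0] / -100 = -0.004000
∂h/∂y = [(-10)·(-0.07) − 10·(+0.04)] / -100 = -0.003000
Flow = −∇h = (+0.004000 east, +0.003000 north), which points northeast.

NE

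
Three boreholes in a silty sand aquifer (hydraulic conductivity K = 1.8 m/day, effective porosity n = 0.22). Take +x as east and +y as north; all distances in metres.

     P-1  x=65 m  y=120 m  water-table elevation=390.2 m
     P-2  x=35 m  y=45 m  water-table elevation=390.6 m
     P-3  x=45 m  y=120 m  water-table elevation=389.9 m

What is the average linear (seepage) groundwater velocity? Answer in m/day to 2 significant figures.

0.15 m/day

Differences from P-1: to P-2 (Δx, Δy, Δh) = (-30, -75, +0.4); to P-3 = (-20, 0, -0.3).
Determinant of the coordinate differences = (-30)·0 − (-20)·(-75) = -1500.
∂h/∂x = [(+0.4)·0 − (-0.3)·(-75)] / -1500 = +0.01500
∂h/∂y = [(-30)·(-0.3) − (-20)·(+0.4)] / -1500 = -0.01133
|∇h| = √(0.01500² + -0.01133²) = 0.0188
Seepage velocity v = K·i/n = 1.8 × 0.0188 / 0.22 = 0.1538 m/day.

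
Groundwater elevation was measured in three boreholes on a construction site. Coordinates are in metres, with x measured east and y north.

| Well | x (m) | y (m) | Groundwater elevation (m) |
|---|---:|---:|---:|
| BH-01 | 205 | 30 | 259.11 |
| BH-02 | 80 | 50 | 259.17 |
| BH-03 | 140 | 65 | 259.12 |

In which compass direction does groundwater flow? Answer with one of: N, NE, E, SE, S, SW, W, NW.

Differences from BH-01: to BH-02 (Δx, Δy, Δh) = (-125, 20, +0.06); to BH-03 = (-65, 35, +0.01).
Solve a·Δx + b·Δy = Δh: det = (-125)·35 − (-65)·20 = -3075.
∂h/∂x = [(+0.06)·35 − (+0.01)·20] / -3075 = -0.0006179
∂h/∂y = [(-125)·(+0.01) − (-65)·(+0.06)] / -3075 = -0.0008618
Flow = −∇h = (+0.0006179 east, +0.0008618 north), which points northeast.

NE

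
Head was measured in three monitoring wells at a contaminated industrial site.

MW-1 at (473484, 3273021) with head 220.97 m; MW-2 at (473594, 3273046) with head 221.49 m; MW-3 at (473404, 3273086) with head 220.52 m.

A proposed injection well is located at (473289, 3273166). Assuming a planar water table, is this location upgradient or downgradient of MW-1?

downgradient

Three-point gradient (reference MW-1): Δ to MW-2 = (110, 25, +0.52), Δ to MW-3 = (-80, 65, -0.45).
∂h/∂x = +0.004923, ∂h/∂y = -0.0008634 (det = 9150).
Head at (473289, 3273166) = 220.97 + (+0.004923)·(-195) + (-0.0008634)·(145) = 219.88 m.
That is lower than the 220.97 m at MW-1, so the point is downgradient.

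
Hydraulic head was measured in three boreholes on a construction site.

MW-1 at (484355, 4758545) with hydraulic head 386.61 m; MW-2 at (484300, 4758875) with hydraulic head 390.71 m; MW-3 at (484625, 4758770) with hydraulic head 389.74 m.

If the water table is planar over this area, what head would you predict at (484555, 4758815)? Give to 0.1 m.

390.2 m

With h = a·x + b·y + c and MW-1 as origin, the differences give:
  (-55)·a + 330·b = +4.10
  270·a + 225·b = +3.13
Eliminate b (×225 and ×330, subtract): -101475·a = -110.400 → a = ∂h/∂x = +0.001088
Back-substitute: b = ∂h/∂y = +0.01261.
h(484555, 4758815) = 386.61 + (+0.001088)·(200) + (+0.01261)·(270) = 386.61 +0.218 +3.404 = 390.231 m.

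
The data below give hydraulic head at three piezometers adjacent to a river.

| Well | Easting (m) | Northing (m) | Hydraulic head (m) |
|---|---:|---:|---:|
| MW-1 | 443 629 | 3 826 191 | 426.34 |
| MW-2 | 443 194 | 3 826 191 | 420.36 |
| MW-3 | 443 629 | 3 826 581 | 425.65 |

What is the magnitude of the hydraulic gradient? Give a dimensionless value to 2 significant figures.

0.014

∂h/∂x = (420.36 − 426.34) / (443194 − 443629) = +0.01375
∂h/∂y = (425.65 − 426.34) / (3826581 − 3826191) = -0.001769
|∇h| = √(0.01375² + -0.001769²) = 0.01386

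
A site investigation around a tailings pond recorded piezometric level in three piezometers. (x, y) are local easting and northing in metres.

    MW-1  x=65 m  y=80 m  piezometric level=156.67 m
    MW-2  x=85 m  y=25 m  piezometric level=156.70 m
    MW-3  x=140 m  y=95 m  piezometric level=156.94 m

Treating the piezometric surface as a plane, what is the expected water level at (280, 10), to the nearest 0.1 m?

With h = a·x + b·y + c and MW-1 as origin, the differences give:
  20·a + (-55)·b = +0.03
  75·a + 15·b = +0.27
Eliminate b (×15 and ×(-55), subtract): 4425·a = 15.300 → a = ∂h/∂x = +0.003458
Back-substitute: b = ∂h/∂y = +0.0007119.
h(280, 10) = 156.67 + (+0.003458)·(215) + (+0.0007119)·(-70) = 156.67 +0.743 -0.050 = 157.364 m.

157.4 m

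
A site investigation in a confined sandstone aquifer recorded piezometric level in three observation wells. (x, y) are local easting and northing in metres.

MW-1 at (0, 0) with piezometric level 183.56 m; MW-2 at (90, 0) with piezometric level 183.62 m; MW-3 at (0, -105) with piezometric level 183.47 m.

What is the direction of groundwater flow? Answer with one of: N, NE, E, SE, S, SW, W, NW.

∂h/∂x = (183.62 − 183.56) / (90 − 0) = +0.0006667
∂h/∂y = (183.47 − 183.56) / (-105 − 0) = +0.0008571
Flow = −∇h = (-0.0006667 east, -0.0008571 north), which points southwest.

SW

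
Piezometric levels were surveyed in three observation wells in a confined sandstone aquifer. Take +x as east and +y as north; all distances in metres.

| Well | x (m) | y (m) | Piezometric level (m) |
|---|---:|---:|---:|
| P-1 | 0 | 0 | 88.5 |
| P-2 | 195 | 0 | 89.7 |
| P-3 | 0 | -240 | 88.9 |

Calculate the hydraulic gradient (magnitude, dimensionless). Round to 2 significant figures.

∂h/∂x = (89.7 − 88.5) / (195 − 0) = +0.006154
∂h/∂y = (88.9 − 88.5) / (-240 − 0) = -0.001667
|∇h| = √(0.006154² + -0.001667²) = 0.006376

0.0064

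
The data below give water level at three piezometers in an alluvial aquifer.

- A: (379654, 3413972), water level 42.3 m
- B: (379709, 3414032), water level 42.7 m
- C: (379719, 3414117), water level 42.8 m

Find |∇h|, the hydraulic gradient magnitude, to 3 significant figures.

Taking A as reference: B−A = (55, 60, +0.4); C−A = (65, 145, +0.5).
Solve a·Δx + b·Δy = Δh: det = 55·145 − 65·60 = 4075.
∂h/∂x = [(+0.4)·145 − (+0.5)·60] / 4075 = +0.006871
∂h/∂y = [55·(+0.5) − 65·(+0.4)] / 4075 = +0.0003681
|∇h| = √(0.006871² + 0.0003681²) = 0.006881

0.00688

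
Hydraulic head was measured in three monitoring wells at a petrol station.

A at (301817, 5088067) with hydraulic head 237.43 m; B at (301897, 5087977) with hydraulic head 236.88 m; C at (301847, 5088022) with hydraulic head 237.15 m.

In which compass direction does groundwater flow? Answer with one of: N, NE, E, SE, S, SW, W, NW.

S

Differences from A: to B (Δx, Δy, Δh) = (80, -90, -0.55); to C = (30, -45, -0.28).
Determinant of the coordinate differences = 80·(-45) − 30·(-90) = -900.
∂h/∂x = [(-0.55)·(-45) − (-0.28)·(-90)] / -900 = +0.0005000
∂h/∂y = [80·(-0.28) − 30·(-0.55)] / -900 = +0.006556
Flow = −∇h = (-0.0005000 east, -0.006556 north), which points south.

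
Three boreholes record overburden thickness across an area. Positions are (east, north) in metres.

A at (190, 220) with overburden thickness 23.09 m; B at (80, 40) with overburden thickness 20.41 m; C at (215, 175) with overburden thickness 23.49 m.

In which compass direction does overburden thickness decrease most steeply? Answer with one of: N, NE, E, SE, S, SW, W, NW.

Differences from A: to B (Δx, Δy, Δh) = (-110, -180, -2.68); to C = (25, -45, +0.40).
Solve a·Δx + b·Δy = Δd: det = (-110)·(-45) − 25·(-180) = 9450.
∂d/∂x = [(-2.68)·(-45) − (+0.40)·(-180)] / 9450 = +0.02038
∂d/∂y = [(-110)·(+0.40) − 25·(-2.68)] / 9450 = +0.002434
Steepest decrease is along −∇f = (-0.02038 E, -0.002434 N) → west.

W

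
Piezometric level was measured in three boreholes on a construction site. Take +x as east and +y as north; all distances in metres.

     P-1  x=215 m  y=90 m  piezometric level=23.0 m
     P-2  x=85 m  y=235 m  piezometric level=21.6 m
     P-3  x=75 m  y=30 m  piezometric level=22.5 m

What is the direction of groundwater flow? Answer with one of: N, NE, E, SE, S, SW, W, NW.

NW

Taking P-1 as reference: P-2−P-1 = (-130, 145, -1.4); P-3−P-1 = (-140, -60, -0.5).
Determinant of the coordinate differences = (-130)·(-60) − (-140)·145 = 28100.
∂h/∂x = [(-1.4)·(-60) − (-0.5)·145] / 28100 = +0.005569
∂h/∂y = [(-130)·(-0.5) − (-140)·(-1.4)] / 28100 = -0.004662
Flow = −∇h = (-0.005569 east, +0.004662 north), which points northwest.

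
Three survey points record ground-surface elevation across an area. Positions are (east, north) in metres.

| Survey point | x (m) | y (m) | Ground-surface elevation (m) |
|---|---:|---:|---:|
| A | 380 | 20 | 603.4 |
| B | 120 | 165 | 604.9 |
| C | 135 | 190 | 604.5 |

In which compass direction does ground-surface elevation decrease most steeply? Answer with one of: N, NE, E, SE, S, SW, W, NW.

NE

Differences from A: to B (Δx, Δy, Δh) = (-260, 145, +1.5); to C = (-245, 170, +1.1).
Solve a·Δx + b·Δy = Δz: det = (-260)·170 − (-245)·145 = -8675.
∂z/∂x = [(+1.5)·170 − (+1.1)·145] / -8675 = -0.01101
∂z/∂y = [(-260)·(+1.1) − (-245)·(+1.5)] / -8675 = -0.009395
Steepest decrease is along −∇f = (+0.01101 E, +0.009395 N) → northeast.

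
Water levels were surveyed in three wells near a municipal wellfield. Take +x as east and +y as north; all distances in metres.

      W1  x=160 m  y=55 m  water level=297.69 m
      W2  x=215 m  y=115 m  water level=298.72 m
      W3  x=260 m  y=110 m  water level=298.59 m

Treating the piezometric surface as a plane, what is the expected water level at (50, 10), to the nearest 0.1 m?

297.0 m

With h = a·x + b·y + c and W1 as origin, the differences give:
  55·a + 60·b = +1.03
  100·a + 55·b = +0.90
Eliminate b (×55 and ×60, subtract): -2975·a = 2.650 → a = ∂h/∂x = -0.0008908
Back-substitute: b = ∂h/∂y = +0.01798.
h(50, 10) = 297.69 + (-0.0008908)·(-110) + (+0.01798)·(-45) = 297.69 +0.098 -0.809 = 296.979 m.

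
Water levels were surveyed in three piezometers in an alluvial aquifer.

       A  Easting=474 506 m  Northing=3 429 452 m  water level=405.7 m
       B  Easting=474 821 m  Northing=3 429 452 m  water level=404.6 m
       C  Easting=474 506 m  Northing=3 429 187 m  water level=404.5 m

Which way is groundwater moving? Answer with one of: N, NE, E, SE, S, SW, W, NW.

∂h/∂x = (404.6 − 405.7) / (474821 − 474506) = -0.003492
∂h/∂y = (404.5 − 405.7) / (3429187 − 3429452) = +0.004528
Flow = −∇h = (+0.003492 east, -0.004528 north), which points southeast.

SE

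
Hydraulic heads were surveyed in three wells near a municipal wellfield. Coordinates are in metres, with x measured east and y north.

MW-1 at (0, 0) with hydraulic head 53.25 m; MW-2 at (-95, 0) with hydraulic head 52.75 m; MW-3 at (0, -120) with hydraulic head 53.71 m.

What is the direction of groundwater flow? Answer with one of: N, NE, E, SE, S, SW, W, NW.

NW

∂h/∂x = (52.75 − 53.25) / (-95 − 0) = +0.005263
∂h/∂y = (53.71 − 53.25) / (-120 − 0) = -0.003833
Flow = −∇h = (-0.005263 east, +0.003833 north), which points northwest.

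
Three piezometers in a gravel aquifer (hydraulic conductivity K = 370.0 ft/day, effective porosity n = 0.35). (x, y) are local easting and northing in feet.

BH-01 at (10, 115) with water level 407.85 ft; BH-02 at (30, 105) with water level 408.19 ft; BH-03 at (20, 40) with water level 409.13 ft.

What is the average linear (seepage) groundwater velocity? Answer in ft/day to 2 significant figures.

19 ft/day

Taking BH-01 as reference: BH-02−BH-01 = (20, -10, +0.34); BH-03−BH-01 = (10, -75, +1.28).
Determinant of the coordinate differences = 20·(-75) − 10·(-10) = -1400.
∂h/∂x = [(+0.34)·(-75) − (+1.28)·(-10)] / -1400 = +0.009071
∂h/∂y = [20·(+1.28) − 10·(+0.34)] / -1400 = -0.01586
|∇h| = √(0.009071² + -0.01586²) = 0.01827
Seepage velocity v = K·i/n = 370.0 × 0.01827 / 0.35 = 19.31 ft/day.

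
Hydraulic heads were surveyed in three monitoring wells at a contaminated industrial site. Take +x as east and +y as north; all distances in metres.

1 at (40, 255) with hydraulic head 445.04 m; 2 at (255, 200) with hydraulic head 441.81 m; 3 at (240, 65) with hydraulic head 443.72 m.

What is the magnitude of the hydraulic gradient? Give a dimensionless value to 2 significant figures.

0.022

Taking 1 as reference: 2−1 = (215, -55, -3.23); 3−1 = (200, -190, -1.32).
Solve a·Δx + b·Δy = Δh: det = 215·(-190) − 200·(-55) = -29850.
∂h/∂x = [(-3.23)·(-190) − (-1.32)·(-55)] / -29850 = -0.01813
∂h/∂y = [215·(-1.32) − 200·(-3.23)] / -29850 = -0.01213
|∇h| = √(-0.01813² + -0.01213²) = 0.02181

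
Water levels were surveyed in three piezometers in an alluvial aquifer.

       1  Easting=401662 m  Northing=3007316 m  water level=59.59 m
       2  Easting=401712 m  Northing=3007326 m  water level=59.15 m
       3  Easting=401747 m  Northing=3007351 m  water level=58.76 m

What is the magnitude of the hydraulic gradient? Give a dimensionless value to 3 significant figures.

Differences from 1: to 2 (Δx, Δy, Δh) = (50, 10, -0.44); to 3 = (85, 35, -0.83).
Solve a·Δx + b·Δy = Δh: det = 50·35 − 85·10 = 900.
∂h/∂x = [(-0.44)·35 − (-0.83)·10] / 900 = -0.007889
∂h/∂y = [50·(-0.83) − 85·(-0.44)] / 900 = -0.004556
|∇h| = √(-0.007889² + -0.004556²) = 0.00911

0.00911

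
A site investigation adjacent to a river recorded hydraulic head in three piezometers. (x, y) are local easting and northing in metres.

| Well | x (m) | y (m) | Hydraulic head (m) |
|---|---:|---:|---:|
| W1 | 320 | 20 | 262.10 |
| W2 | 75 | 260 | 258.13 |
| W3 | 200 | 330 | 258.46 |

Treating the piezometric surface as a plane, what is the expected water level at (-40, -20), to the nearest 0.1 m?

Three-point gradient (reference W1): Δ to W2 = (-245, 240, -3.97), Δ to W3 = (-120, 310, -3.64).
∂h/∂x = +0.007574, ∂h/∂y = -0.008810 (det = -47150).
h(-40, -20) = 262.10 + (+0.007574)·(-360) + (-0.008810)·(-40) = 262.10 -2.727 +0.352 = 259.726 m.

259.7 m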